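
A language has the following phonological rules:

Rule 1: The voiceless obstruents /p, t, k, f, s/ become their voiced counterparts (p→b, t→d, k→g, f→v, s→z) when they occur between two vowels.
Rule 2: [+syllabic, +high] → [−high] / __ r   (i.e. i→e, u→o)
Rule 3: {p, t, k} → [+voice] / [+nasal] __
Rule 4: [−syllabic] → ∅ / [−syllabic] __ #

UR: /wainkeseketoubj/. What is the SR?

waingezegedoub

Rule 1 (intervocalic voicing): /s/ is a voiceless obstruent between vowels /e/ and /e/, so it voices to [z]. /k/ is a voiceless obstruent between vowels /e/ and /e/, so it voices to [g]. /t/ is a voiceless obstruent between vowels /e/ and /o/, so it voices to [d]. /wainkeseketoubj/ → wainkezegedoubj.
Rule 2 (pre-rhotic lowering): no segment meets the environment; /wainkezegedoubj/ is unchanged.
Rule 3 (post-nasal voicing): /k/ is a voiceless stop immediately after the nasal /n/, so it voices to [g]. /wainkezegedoubj/ → waingezegedoubj.
Rule 4 (final cluster simplification): /j/ is the second consonant of a word-final cluster /bj/, so it deletes. /waingezegedoubj/ → waingezegedoub.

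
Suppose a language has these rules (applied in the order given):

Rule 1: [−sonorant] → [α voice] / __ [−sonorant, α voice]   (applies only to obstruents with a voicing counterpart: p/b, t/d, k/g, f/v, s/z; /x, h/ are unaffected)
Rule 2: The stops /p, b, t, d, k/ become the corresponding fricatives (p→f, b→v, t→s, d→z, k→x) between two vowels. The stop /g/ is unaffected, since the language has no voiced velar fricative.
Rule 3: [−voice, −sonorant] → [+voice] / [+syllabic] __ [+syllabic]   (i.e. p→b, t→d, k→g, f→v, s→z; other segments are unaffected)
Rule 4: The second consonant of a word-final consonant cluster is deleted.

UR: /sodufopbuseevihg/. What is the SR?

Rule 1 (regressive voicing assimilation): /p/ precedes the voiced obstruent /b/, so it voices to [b] by assimilation. /sodufopbuseevihg/ → sodufobbuseevihg.
Rule 2 (intervocalic spirantization): /d/ is a stop between vowels /o/ and /u/, so it spirantizes to the fricative [z]. /sodufobbuseevihg/ → sozufobbuseevihg.
Rule 3 (intervocalic voicing): /f/ is a voiceless obstruent between vowels /u/ and /o/, so it voices to [v]. /s/ is a voiceless obstruent between vowels /u/ and /e/, so it voices to [z]. /sozufobbuseevihg/ → sozuvobbuzeevihg.
Rule 4 (final cluster simplification): /g/ is the second consonant of a word-final cluster /hg/, so it deletes. /sozuvobbuzeevihg/ → sozuvobbuzeevih.

sozuvobbuzeevih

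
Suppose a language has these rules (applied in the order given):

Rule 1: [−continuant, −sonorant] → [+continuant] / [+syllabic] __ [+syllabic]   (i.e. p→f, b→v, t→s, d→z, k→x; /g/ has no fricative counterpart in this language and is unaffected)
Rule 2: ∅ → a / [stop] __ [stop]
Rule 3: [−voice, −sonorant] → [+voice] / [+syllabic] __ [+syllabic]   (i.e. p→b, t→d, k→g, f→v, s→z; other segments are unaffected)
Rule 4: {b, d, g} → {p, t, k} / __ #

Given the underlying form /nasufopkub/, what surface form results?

Rule 1 (intervocalic spirantization): no segment meets the environment; /nasufopkub/ is unchanged.
Rule 2 (stop-cluster a-epenthesis): /p/ and /k/ form a stop–stop cluster, so [a] is inserted between them. /nasufopkub/ → nasufopakub.
Rule 3 (intervocalic voicing): /s/ is a voiceless obstruent between vowels /a/ and /u/, so it voices to [z]. /f/ is a voiceless obstruent between vowels /u/ and /o/, so it voices to [v]. /p/ is a voiceless obstruent between vowels /o/ and /a/, so it voices to [b]. /k/ is a voiceless obstruent between vowels /a/ and /u/, so it voices to [g]. /nasufopakub/ → nazuvobagub.
Rule 4 (final devoicing): /b/ is a voiced stop in word-final position, so it devoices to [p]. /nazuvobagub/ → nazuvobagup.

nazuvobagup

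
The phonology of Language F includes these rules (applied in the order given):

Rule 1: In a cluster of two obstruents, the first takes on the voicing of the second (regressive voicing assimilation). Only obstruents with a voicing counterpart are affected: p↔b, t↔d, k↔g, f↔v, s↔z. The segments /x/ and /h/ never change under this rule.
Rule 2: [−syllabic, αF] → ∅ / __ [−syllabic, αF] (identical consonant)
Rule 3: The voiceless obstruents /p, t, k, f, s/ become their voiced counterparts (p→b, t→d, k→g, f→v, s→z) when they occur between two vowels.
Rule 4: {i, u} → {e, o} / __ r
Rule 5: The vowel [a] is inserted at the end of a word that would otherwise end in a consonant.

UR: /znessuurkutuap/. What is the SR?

Rule 1 (regressive voicing assimilation): no segment meets the environment; /znessuurkutuap/ is unchanged.
Rule 2 (degemination): /ss/ is a geminate; the first /s/ deletes. /znessuurkutuap/ → znesuurkutuap.
Rule 3 (intervocalic voicing): /s/ is a voiceless obstruent between vowels /e/ and /u/, so it voices to [z]. /t/ is a voiceless obstruent between vowels /u/ and /u/, so it voices to [d]. /znesuurkutuap/ → znezuurkuduap.
Rule 4 (pre-rhotic lowering): /u/ is a high vowel immediately before /r/, so it lowers to [o]. /znezuurkuduap/ → znezuorkuduap.
Rule 5 (final a-epenthesis): the form ends in the consonant /p/, so [a] is inserted word-finally. /znezuorkuduap/ → znezuorkuduapa.

znezuorkuduapa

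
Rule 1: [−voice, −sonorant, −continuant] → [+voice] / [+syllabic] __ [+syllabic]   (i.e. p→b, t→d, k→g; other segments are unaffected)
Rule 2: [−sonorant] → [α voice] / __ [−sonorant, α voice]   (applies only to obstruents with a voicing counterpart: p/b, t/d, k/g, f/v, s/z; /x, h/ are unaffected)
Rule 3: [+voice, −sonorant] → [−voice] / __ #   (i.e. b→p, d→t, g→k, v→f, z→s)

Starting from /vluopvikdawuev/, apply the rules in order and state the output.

Rule 1 (intervocalic voicing): no segment meets the environment; /vluopvikdawuev/ is unchanged.
Rule 2 (regressive voicing assimilation): /p/ precedes the voiced obstruent /v/, so it voices to [b] by assimilation. /k/ precedes the voiced obstruent /d/, so it voices to [g] by assimilation. /vluopvikdawuev/ → vluobvigdawuev.
Rule 3 (final devoicing): /v/ is a voiced obstruent in word-final position, so it devoices to [f]. /vluobvigdawuev/ → vluobvigdawuef.

vluobvigdawuef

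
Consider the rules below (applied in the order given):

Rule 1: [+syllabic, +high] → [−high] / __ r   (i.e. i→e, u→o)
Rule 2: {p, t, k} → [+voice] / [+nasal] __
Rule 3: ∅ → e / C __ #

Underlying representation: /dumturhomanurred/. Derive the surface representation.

dumdorhomanorrede

Rule 1 (pre-rhotic lowering): /u/ is a high vowel immediately before /r/, so it lowers to [o]. /u/ is a high vowel immediately before /r/, so it lowers to [o]. /dumturhomanurred/ → dumtorhomanorred.
Rule 2 (post-nasal voicing): /t/ is a voiceless stop immediately after the nasal /m/, so it voices to [d]. /dumtorhomanorred/ → dumdorhomanorred.
Rule 3 (final e-epenthesis): the form ends in the consonant /d/, so [e] is inserted word-finally. /dumdorhomanorred/ → dumdorhomanorrede.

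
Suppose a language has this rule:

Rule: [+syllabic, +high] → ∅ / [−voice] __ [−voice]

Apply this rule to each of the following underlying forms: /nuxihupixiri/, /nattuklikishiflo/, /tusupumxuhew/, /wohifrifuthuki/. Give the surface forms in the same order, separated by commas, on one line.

/nuxihupixiri/: /i/ is a high vowel flanked by voiceless consonants /x/ and /h/, so it deletes. /u/ is a high vowel flanked by voiceless consonants /h/ and /p/, so it deletes. /i/ is a high vowel flanked by voiceless consonants /p/ and /x/, so it deletes. → [nuxhpxiri].
/nattuklikishiflo/: /u/ is a high vowel flanked by voiceless consonants /t/ and /k/, so it deletes. /i/ is a high vowel flanked by voiceless consonants /k/ and /s/, so it deletes. /i/ is a high vowel flanked by voiceless consonants /h/ and /f/, so it deletes. → [nattklikshflo].
/tusupumxuhew/: /u/ is a high vowel flanked by voiceless consonants /t/ and /s/, so it deletes. /u/ is a high vowel flanked by voiceless consonants /s/ and /p/, so it deletes. /u/ is a high vowel flanked by voiceless consonants /x/ and /h/, so it deletes. → [tspumxhew].
/wohifrifuthuki/: /i/ is a high vowel flanked by voiceless consonants /h/ and /f/, so it deletes. /u/ is a high vowel flanked by voiceless consonants /f/ and /t/, so it deletes. /u/ is a high vowel flanked by voiceless consonants /h/ and /k/, so it deletes. → [wohfrifthki].

nuxhpxiri, nattklikshflo, tspumxhew, wohfrifthki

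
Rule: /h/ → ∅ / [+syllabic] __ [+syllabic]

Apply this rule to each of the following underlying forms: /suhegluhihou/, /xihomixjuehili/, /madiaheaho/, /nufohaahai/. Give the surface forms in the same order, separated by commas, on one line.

suegluiou, xiomixjueili, madiaeao, nufoaaai

/suhegluhihou/: /h/ occurs between vowels /u/ and /e/, so it deletes. /h/ occurs between vowels /u/ and /i/, so it deletes. /h/ occurs between vowels /i/ and /o/, so it deletes. → [suegluiou].
/xihomixjuehili/: /h/ occurs between vowels /i/ and /o/, so it deletes. /h/ occurs between vowels /e/ and /i/, so it deletes. → [xiomixjueili].
/madiaheaho/: /h/ occurs between vowels /a/ and /e/, so it deletes. /h/ occurs between vowels /a/ and /o/, so it deletes. → [madiaeao].
/nufohaahai/: /h/ occurs between vowels /o/ and /a/, so it deletes. /h/ occurs between vowels /a/ and /a/, so it deletes. → [nufoaaai].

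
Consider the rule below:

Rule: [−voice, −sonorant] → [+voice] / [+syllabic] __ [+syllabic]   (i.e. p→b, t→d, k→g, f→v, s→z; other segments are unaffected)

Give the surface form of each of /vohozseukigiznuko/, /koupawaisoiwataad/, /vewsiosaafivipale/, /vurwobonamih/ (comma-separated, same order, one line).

/vohozseukigiznuko/: /k/ is a voiceless obstruent between vowels /u/ and /i/, so it voices to [g]. /k/ is a voiceless obstruent between vowels /u/ and /o/, so it voices to [g]. → [vohozseugigiznugo].
/koupawaisoiwataad/: /p/ is a voiceless obstruent between vowels /u/ and /a/, so it voices to [b]. /s/ is a voiceless obstruent between vowels /i/ and /o/, so it voices to [z]. /t/ is a voiceless obstruent between vowels /a/ and /a/, so it voices to [d]. → [koubawaizoiwadaad].
/vewsiosaafivipale/: /s/ is a voiceless obstruent between vowels /o/ and /a/, so it voices to [z]. /f/ is a voiceless obstruent between vowels /a/ and /i/, so it voices to [v]. /p/ is a voiceless obstruent between vowels /i/ and /a/, so it voices to [b]. → [vewsiozaavivibale].
/vurwobonamih/: the rule's environment is not met; surfaces unchanged as [vurwobonamih].

vohozseugigiznugo, koubawaizoiwadaad, vewsiozaavivibale, vurwobonamih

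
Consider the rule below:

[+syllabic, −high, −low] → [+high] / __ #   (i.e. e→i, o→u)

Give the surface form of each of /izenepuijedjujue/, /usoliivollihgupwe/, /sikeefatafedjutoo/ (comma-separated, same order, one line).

izenepuijedjujui, usoliivollihgupwi, sikeefatafedjutou

/izenepuijedjujue/: /e/ is a mid vowel in word-final position, so it raises to [i]. → [izenepuijedjujui].
/usoliivollihgupwe/: /e/ is a mid vowel in word-final position, so it raises to [i]. → [usoliivollihgupwi].
/sikeefatafedjutoo/: /o/ is a mid vowel in word-final position, so it raises to [u]. → [sikeefatafedjutou].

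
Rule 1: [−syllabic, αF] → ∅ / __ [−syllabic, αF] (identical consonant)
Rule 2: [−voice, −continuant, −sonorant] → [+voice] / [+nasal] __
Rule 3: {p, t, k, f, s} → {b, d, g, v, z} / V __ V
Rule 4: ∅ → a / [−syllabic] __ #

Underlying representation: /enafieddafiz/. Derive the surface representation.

enaviedaviza

Rule 1 (degemination): /dd/ is a geminate; the first /d/ deletes. /enafieddafiz/ → enafiedafiz.
Rule 2 (post-nasal voicing): no segment meets the environment; /enafiedafiz/ is unchanged.
Rule 3 (intervocalic voicing): /f/ is a voiceless obstruent between vowels /a/ and /i/, so it voices to [v]. /f/ is a voiceless obstruent between vowels /a/ and /i/, so it voices to [v]. /enafiedafiz/ → enaviedaviz.
Rule 4 (final a-epenthesis): the form ends in the consonant /z/, so [a] is inserted word-finally. /enaviedaviz/ → enaviedaviza.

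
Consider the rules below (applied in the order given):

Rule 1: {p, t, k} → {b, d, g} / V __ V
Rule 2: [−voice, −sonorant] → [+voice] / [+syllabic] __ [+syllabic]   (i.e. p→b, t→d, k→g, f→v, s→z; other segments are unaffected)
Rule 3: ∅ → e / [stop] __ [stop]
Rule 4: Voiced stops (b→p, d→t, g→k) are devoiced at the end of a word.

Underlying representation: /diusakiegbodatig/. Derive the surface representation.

Rule 1 (intervocalic voicing): /k/ is a voiceless stop between vowels /a/ and /i/, so it voices to [g]. /t/ is a voiceless stop between vowels /a/ and /i/, so it voices to [d]. /diusakiegbodatig/ → diusagiegbodadig.
Rule 2 (intervocalic voicing): /s/ is a voiceless obstruent between vowels /u/ and /a/, so it voices to [z]. /diusagiegbodadig/ → diuzagiegbodadig.
Rule 3 (stop-cluster e-epenthesis): /g/ and /b/ form a stop–stop cluster, so [e] is inserted between them. /diuzagiegbodadig/ → diuzagiegebodadig.
Rule 4 (final devoicing): /g/ is a voiced stop in word-final position, so it devoices to [k]. /diuzagiegebodadig/ → diuzagiegebodadik.

diuzagiegebodadik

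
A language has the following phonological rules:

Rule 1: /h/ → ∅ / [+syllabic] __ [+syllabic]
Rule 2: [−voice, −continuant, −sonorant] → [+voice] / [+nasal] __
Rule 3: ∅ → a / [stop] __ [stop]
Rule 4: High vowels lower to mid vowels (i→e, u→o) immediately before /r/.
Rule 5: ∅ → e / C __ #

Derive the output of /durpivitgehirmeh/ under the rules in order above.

dorpivitageermehe

Rule 1 (intervocalic h-deletion): /h/ occurs between vowels /e/ and /i/, so it deletes. /durpivitgehirmeh/ → durpivitgeirmeh.
Rule 2 (post-nasal voicing): no segment meets the environment; /durpivitgeirmeh/ is unchanged.
Rule 3 (stop-cluster a-epenthesis): /t/ and /g/ form a stop–stop cluster, so [a] is inserted between them. /durpivitgeirmeh/ → durpivitageirmeh.
Rule 4 (pre-rhotic lowering): /u/ is a high vowel immediately before /r/, so it lowers to [o]. /i/ is a high vowel immediately before /r/, so it lowers to [e]. /durpivitageirmeh/ → dorpivitageermeh.
Rule 5 (final e-epenthesis): the form ends in the consonant /h/, so [e] is inserted word-finally. /dorpivitageermeh/ → dorpivitageermehe.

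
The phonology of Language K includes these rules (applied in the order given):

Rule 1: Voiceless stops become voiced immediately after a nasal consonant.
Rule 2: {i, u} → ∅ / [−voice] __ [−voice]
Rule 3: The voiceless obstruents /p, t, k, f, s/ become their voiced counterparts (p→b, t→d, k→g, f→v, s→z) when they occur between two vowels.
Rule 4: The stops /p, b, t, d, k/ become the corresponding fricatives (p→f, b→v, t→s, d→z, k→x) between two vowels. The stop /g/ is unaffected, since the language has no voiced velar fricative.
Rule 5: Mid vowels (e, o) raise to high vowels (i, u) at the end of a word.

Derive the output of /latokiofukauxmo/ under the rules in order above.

lazogiofkauxmu

Rule 1 (post-nasal voicing): no segment meets the environment; /latokiofukauxmo/ is unchanged.
Rule 2 (high vowel syncope): /u/ is a high vowel flanked by voiceless consonants /f/ and /k/, so it deletes. /latokiofukauxmo/ → latokiofkauxmo.
Rule 3 (intervocalic voicing): /t/ is a voiceless obstruent between vowels /a/ and /o/, so it voices to [d]. /k/ is a voiceless obstruent between vowels /o/ and /i/, so it voices to [g]. /latokiofkauxmo/ → ladogiofkauxmo.
Rule 4 (intervocalic spirantization): /d/ is a stop between vowels /a/ and /o/, so it spirantizes to the fricative [z]. /ladogiofkauxmo/ → lazogiofkauxmo.
Rule 5 (final vowel raising): /o/ is a mid vowel in word-final position, so it raises to [u]. /lazogiofkauxmo/ → lazogiofkauxmu.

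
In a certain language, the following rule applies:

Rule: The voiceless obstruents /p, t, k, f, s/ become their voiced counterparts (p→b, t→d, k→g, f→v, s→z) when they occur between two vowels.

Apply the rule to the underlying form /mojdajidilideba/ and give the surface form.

mojdajidilideba

No segment of /mojdajidilideba/ meets the structural description of the rule, so the form surfaces unchanged.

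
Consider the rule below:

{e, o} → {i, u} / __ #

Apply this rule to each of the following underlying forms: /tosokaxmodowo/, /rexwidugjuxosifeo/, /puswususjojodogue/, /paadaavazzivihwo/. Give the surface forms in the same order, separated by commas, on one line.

tosokaxmodowu, rexwidugjuxosifeu, puswususjojodogui, paadaavazzivihwu

/tosokaxmodowo/: /o/ is a mid vowel in word-final position, so it raises to [u]. → [tosokaxmodowu].
/rexwidugjuxosifeo/: /o/ is a mid vowel in word-final position, so it raises to [u]. → [rexwidugjuxosifeu].
/puswususjojodogue/: /e/ is a mid vowel in word-final position, so it raises to [i]. → [puswususjojodogui].
/paadaavazzivihwo/: /o/ is a mid vowel in word-final position, so it raises to [u]. → [paadaavazzivihwu].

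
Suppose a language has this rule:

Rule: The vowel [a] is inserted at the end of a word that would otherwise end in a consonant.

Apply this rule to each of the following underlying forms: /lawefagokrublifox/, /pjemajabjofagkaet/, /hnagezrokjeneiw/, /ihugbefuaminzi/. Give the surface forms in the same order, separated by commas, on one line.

lawefagokrublifoxa, pjemajabjofagkaeta, hnagezrokjeneiwa, ihugbefuaminzi

/lawefagokrublifox/: the form ends in the consonant /x/, so [a] is inserted word-finally. → [lawefagokrublifoxa].
/pjemajabjofagkaet/: the form ends in the consonant /t/, so [a] is inserted word-finally. → [pjemajabjofagkaeta].
/hnagezrokjeneiw/: the form ends in the consonant /w/, so [a] is inserted word-finally. → [hnagezrokjeneiwa].
/ihugbefuaminzi/: the rule's environment is not met; surfaces unchanged as [ihugbefuaminzi].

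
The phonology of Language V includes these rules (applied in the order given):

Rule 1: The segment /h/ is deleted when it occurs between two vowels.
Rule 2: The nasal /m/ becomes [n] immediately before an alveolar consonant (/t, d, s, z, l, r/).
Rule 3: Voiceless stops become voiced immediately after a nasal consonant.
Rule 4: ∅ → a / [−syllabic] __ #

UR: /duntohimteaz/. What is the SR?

dundoindeaza

Rule 1 (intervocalic h-deletion): /h/ occurs between vowels /o/ and /i/, so it deletes. /duntohimteaz/ → duntoimteaz.
Rule 2 (nasal place assimilation): /m/ precedes the alveolar consonant /t/, so it assimilates in place to [n]. /duntoimteaz/ → duntointeaz.
Rule 3 (post-nasal voicing): /t/ is a voiceless stop immediately after the nasal /n/, so it voices to [d]. /t/ is a voiceless stop immediately after the nasal /n/, so it voices to [d]. /duntointeaz/ → dundoindeaz.
Rule 4 (final a-epenthesis): the form ends in the consonant /z/, so [a] is inserted word-finally. /dundoindeaz/ → dundoindeaza.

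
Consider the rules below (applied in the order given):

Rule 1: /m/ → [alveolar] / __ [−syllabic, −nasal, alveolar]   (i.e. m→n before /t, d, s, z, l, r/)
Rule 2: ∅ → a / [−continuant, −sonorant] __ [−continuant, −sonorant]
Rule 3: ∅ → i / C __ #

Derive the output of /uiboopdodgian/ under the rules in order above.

uiboopadodagiani

Rule 1 (nasal place assimilation): no segment meets the environment; /uiboopdodgian/ is unchanged.
Rule 2 (stop-cluster a-epenthesis): /p/ and /d/ form a stop–stop cluster, so [a] is inserted between them. /d/ and /g/ form a stop–stop cluster, so [a] is inserted between them. /uiboopdodgian/ → uiboopadodagian.
Rule 3 (final i-epenthesis): the form ends in the consonant /n/, so [i] is inserted word-finally. /uiboopadodagian/ → uiboopadodagiani.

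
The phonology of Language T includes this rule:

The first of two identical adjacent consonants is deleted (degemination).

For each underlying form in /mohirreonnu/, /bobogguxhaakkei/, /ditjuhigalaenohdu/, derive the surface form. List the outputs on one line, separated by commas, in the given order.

mohireonu, boboguxhaakei, ditjuhigalaenohdu

/mohirreonnu/: /rr/ is a geminate; the first /r/ deletes. /nn/ is a geminate; the first /n/ deletes. → [mohireonu].
/bobogguxhaakkei/: /gg/ is a geminate; the first /g/ deletes. /kk/ is a geminate; the first /k/ deletes. → [boboguxhaakei].
/ditjuhigalaenohdu/: the rule's environment is not met; surfaces unchanged as [ditjuhigalaenohdu].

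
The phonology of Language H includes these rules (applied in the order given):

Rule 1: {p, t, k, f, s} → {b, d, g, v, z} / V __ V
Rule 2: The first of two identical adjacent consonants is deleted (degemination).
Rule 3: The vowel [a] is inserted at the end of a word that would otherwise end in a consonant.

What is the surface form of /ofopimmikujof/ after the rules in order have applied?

Rule 1 (intervocalic voicing): /f/ is a voiceless obstruent between vowels /o/ and /o/, so it voices to [v]. /p/ is a voiceless obstruent between vowels /o/ and /i/, so it voices to [b]. /k/ is a voiceless obstruent between vowels /i/ and /u/, so it voices to [g]. /ofopimmikujof/ → ovobimmigujof.
Rule 2 (degemination): /mm/ is a geminate; the first /m/ deletes. /ovobimmigujof/ → ovobimigujof.
Rule 3 (final a-epenthesis): the form ends in the consonant /f/, so [a] is inserted word-finally. /ovobimigujof/ → ovobimigujofa.

ovobimigujofa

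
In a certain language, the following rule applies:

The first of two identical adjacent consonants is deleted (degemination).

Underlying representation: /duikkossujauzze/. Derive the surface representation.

/kk/ is a geminate; the first /k/ deletes.
/ss/ is a geminate; the first /s/ deletes.
/zz/ is a geminate; the first /z/ deletes.
Surface form: [duikosujauze].

duikosujauze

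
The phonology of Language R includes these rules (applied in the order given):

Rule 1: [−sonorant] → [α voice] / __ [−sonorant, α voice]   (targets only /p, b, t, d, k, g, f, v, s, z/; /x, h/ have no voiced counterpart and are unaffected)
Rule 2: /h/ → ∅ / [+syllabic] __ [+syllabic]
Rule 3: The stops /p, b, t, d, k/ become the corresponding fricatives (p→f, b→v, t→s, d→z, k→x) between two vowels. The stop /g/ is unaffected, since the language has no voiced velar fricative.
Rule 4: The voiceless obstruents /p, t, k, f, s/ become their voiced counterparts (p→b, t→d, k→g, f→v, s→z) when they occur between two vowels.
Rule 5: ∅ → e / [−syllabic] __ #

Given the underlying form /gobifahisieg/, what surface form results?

Rule 1 (regressive voicing assimilation): no segment meets the environment; /gobifahisieg/ is unchanged.
Rule 2 (intervocalic h-deletion): /h/ occurs between vowels /a/ and /i/, so it deletes. /gobifahisieg/ → gobifaisieg.
Rule 3 (intervocalic spirantization): /b/ is a stop between vowels /o/ and /i/, so it spirantizes to the fricative [v]. /gobifaisieg/ → govifaisieg.
Rule 4 (intervocalic voicing): /f/ is a voiceless obstruent between vowels /i/ and /a/, so it voices to [v]. /s/ is a voiceless obstruent between vowels /i/ and /i/, so it voices to [z]. /govifaisieg/ → govivaizieg.
Rule 5 (final e-epenthesis): the form ends in the consonant /g/, so [e] is inserted word-finally. /govivaizieg/ → govivaiziege.

govivaiziege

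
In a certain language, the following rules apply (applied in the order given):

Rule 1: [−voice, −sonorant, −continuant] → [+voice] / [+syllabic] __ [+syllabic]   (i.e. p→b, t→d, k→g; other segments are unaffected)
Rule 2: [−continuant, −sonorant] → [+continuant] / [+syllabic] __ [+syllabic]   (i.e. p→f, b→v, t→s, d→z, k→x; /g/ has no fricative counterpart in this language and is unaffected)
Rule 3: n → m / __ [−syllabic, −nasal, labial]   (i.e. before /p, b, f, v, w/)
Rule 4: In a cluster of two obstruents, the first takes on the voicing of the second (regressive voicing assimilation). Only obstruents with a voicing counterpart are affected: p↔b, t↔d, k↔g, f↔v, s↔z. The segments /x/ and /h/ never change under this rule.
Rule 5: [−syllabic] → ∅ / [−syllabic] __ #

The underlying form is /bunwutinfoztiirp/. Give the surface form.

bumwuzimfostiir

Rule 1 (intervocalic voicing): /t/ is a voiceless stop between vowels /u/ and /i/, so it voices to [d]. /bunwutinfoztiirp/ → bunwudinfoztiirp.
Rule 2 (intervocalic spirantization): /d/ is a stop between vowels /u/ and /i/, so it spirantizes to the fricative [z]. /bunwudinfoztiirp/ → bunwuzinfoztiirp.
Rule 3 (nasal place assimilation): /n/ precedes the labial consonant /w/, so it assimilates in place to [m]. /n/ precedes the labial consonant /f/, so it assimilates in place to [m]. /bunwuzinfoztiirp/ → bumwuzimfoztiirp.
Rule 4 (regressive voicing assimilation): /z/ precedes the voiceless obstruent /t/, so it devoices to [s] by assimilation. /bumwuzimfoztiirp/ → bumwuzimfostiirp.
Rule 5 (final cluster simplification): /p/ is the second consonant of a word-final cluster /rp/, so it deletes. /bumwuzimfostiirp/ → bumwuzimfostiir.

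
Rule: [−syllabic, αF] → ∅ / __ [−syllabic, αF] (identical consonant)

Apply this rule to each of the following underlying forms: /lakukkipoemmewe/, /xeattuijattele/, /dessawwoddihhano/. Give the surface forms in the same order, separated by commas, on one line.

lakukipoemewe, xeatuijatele, desawodihano

/lakukkipoemmewe/: /kk/ is a geminate; the first /k/ deletes. /mm/ is a geminate; the first /m/ deletes. → [lakukipoemewe].
/xeattuijattele/: /tt/ is a geminate; the first /t/ deletes. /tt/ is a geminate; the first /t/ deletes. → [xeatuijatele].
/dessawwoddihhano/: /ss/ is a geminate; the first /s/ deletes. /ww/ is a geminate; the first /w/ deletes. /dd/ is a geminate; the first /d/ deletes. /hh/ is a geminate; the first /h/ deletes. → [desawodihano].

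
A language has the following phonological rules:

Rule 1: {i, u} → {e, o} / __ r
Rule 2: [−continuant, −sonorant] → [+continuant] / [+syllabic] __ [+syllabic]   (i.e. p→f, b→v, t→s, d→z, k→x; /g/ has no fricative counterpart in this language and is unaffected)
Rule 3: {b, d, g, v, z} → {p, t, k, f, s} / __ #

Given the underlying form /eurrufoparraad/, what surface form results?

eorrufofarraat

Rule 1 (pre-rhotic lowering): /u/ is a high vowel immediately before /r/, so it lowers to [o]. /eurrufoparraad/ → eorrufoparraad.
Rule 2 (intervocalic spirantization): /p/ is a stop between vowels /o/ and /a/, so it spirantizes to the fricative [f]. /eorrufoparraad/ → eorrufofarraad.
Rule 3 (final devoicing): /d/ is a voiced obstruent in word-final position, so it devoices to [t]. /eorrufofarraad/ → eorrufofarraat.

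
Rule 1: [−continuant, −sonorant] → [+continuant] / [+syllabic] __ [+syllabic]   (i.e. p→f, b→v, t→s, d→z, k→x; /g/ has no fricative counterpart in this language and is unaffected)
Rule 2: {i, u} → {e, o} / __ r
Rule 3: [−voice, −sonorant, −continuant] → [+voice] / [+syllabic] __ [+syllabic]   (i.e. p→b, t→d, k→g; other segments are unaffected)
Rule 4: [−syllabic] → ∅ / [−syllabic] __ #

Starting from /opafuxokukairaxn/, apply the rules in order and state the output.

ofafuxoxuxaerax

Rule 1 (intervocalic spirantization): /p/ is a stop between vowels /o/ and /a/, so it spirantizes to the fricative [f]. /k/ is a stop between vowels /o/ and /u/, so it spirantizes to the fricative [x]. /k/ is a stop between vowels /u/ and /a/, so it spirantizes to the fricative [x]. /opafuxokukairaxn/ → ofafuxoxuxairaxn.
Rule 2 (pre-rhotic lowering): /i/ is a high vowel immediately before /r/, so it lowers to [e]. /ofafuxoxuxairaxn/ → ofafuxoxuxaeraxn.
Rule 3 (intervocalic voicing): no segment meets the environment; /ofafuxoxuxaeraxn/ is unchanged.
Rule 4 (final cluster simplification): /n/ is the second consonant of a word-final cluster /xn/, so it deletes. /ofafuxoxuxaeraxn/ → ofafuxoxuxaerax.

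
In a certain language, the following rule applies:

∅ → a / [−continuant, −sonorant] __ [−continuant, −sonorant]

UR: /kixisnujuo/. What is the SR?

No segment of /kixisnujuo/ meets the structural description of the rule, so the form surfaces unchanged.

kixisnujuo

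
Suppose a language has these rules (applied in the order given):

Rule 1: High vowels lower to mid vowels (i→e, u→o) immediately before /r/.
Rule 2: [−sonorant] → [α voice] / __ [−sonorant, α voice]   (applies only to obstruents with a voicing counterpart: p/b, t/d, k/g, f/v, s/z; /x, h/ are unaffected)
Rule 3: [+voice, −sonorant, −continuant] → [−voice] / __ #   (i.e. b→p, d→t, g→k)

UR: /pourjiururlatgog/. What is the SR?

Rule 1 (pre-rhotic lowering): /u/ is a high vowel immediately before /r/, so it lowers to [o]. /u/ is a high vowel immediately before /r/, so it lowers to [o]. /u/ is a high vowel immediately before /r/, so it lowers to [o]. /pourjiururlatgog/ → poorjiororlatgog.
Rule 2 (regressive voicing assimilation): /t/ precedes the voiced obstruent /g/, so it voices to [d] by assimilation. /poorjiororlatgog/ → poorjiororladgog.
Rule 3 (final devoicing): /g/ is a voiced stop in word-final position, so it devoices to [k]. /poorjiororladgog/ → poorjiororladgok.

poorjiororladgok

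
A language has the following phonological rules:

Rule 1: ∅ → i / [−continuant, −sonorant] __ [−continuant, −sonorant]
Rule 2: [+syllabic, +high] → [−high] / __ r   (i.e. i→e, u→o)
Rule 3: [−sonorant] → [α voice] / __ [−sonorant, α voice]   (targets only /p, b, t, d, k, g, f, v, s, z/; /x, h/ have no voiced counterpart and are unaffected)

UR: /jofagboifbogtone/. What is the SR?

jofagiboivbogitone

Rule 1 (stop-cluster i-epenthesis): /g/ and /b/ form a stop–stop cluster, so [i] is inserted between them. /g/ and /t/ form a stop–stop cluster, so [i] is inserted between them. /jofagboifbogtone/ → jofagiboifbogitone.
Rule 2 (pre-rhotic lowering): no segment meets the environment; /jofagiboifbogitone/ is unchanged.
Rule 3 (regressive voicing assimilation): /f/ precedes the voiced obstruent /b/, so it voices to [v] by assimilation. /jofagiboifbogitone/ → jofagiboivbogitone.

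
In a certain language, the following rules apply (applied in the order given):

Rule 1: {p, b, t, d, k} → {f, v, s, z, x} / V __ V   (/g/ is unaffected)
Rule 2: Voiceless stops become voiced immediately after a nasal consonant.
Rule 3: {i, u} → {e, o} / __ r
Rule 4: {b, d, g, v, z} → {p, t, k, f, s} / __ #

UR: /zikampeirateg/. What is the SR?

zixambeerasek

Rule 1 (intervocalic spirantization): /k/ is a stop between vowels /i/ and /a/, so it spirantizes to the fricative [x]. /t/ is a stop between vowels /a/ and /e/, so it spirantizes to the fricative [s]. /zikampeirateg/ → zixampeiraseg.
Rule 2 (post-nasal voicing): /p/ is a voiceless stop immediately after the nasal /m/, so it voices to [b]. /zixampeiraseg/ → zixambeiraseg.
Rule 3 (pre-rhotic lowering): /i/ is a high vowel immediately before /r/, so it lowers to [e]. /zixambeiraseg/ → zixambeeraseg.
Rule 4 (final devoicing): /g/ is a voiced obstruent in word-final position, so it devoices to [k]. /zixambeeraseg/ → zixambeerasek.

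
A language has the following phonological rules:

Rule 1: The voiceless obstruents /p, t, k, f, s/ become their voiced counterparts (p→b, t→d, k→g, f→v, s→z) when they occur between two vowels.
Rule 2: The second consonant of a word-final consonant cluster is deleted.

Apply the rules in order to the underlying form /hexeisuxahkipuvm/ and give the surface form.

Rule 1 (intervocalic voicing): /s/ is a voiceless obstruent between vowels /i/ and /u/, so it voices to [z]. /p/ is a voiceless obstruent between vowels /i/ and /u/, so it voices to [b]. /hexeisuxahkipuvm/ → hexeizuxahkibuvm.
Rule 2 (final cluster simplification): /m/ is the second consonant of a word-final cluster /vm/, so it deletes. /hexeizuxahkibuvm/ → hexeizuxahkibuv.

hexeizuxahkibuv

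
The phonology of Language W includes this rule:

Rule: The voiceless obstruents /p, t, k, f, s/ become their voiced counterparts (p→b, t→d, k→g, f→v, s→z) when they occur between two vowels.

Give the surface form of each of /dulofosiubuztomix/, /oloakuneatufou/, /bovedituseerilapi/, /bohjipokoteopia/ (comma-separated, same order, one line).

/dulofosiubuztomix/: /f/ is a voiceless obstruent between vowels /o/ and /o/, so it voices to [v]. /s/ is a voiceless obstruent between vowels /o/ and /i/, so it voices to [z]. → [dulovoziubuztomix].
/oloakuneatufou/: /k/ is a voiceless obstruent between vowels /a/ and /u/, so it voices to [g]. /t/ is a voiceless obstruent between vowels /a/ and /u/, so it voices to [d]. /f/ is a voiceless obstruent between vowels /u/ and /o/, so it voices to [v]. → [oloaguneaduvou].
/bovedituseerilapi/: /t/ is a voiceless obstruent between vowels /i/ and /u/, so it voices to [d]. /s/ is a voiceless obstruent between vowels /u/ and /e/, so it voices to [z]. /p/ is a voiceless obstruent between vowels /a/ and /i/, so it voices to [b]. → [bovediduzeerilabi].
/bohjipokoteopia/: /p/ is a voiceless obstruent between vowels /i/ and /o/, so it voices to [b]. /k/ is a voiceless obstruent between vowels /o/ and /o/, so it voices to [g]. /t/ is a voiceless obstruent between vowels /o/ and /e/, so it voices to [d]. /p/ is a voiceless obstruent between vowels /o/ and /i/, so it voices to [b]. → [bohjibogodeobia].

dulovoziubuztomix, oloaguneaduvou, bovediduzeerilabi, bohjibogodeobia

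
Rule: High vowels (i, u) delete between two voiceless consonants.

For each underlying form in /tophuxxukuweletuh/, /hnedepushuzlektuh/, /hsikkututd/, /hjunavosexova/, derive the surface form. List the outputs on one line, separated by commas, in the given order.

/tophuxxukuweletuh/: /u/ is a high vowel flanked by voiceless consonants /h/ and /x/, so it deletes. /u/ is a high vowel flanked by voiceless consonants /x/ and /k/, so it deletes. /u/ is a high vowel flanked by voiceless consonants /t/ and /h/, so it deletes. → [tophxxkuweleth].
/hnedepushuzlektuh/: /u/ is a high vowel flanked by voiceless consonants /p/ and /s/, so it deletes. /u/ is a high vowel flanked by voiceless consonants /t/ and /h/, so it deletes. → [hnedepshuzlekth].
/hsikkututd/: /i/ is a high vowel flanked by voiceless consonants /s/ and /k/, so it deletes. /u/ is a high vowel flanked by voiceless consonants /k/ and /t/, so it deletes. /u/ is a high vowel flanked by voiceless consonants /t/ and /t/, so it deletes. → [hskkttd].
/hjunavosexova/: the rule's environment is not met; surfaces unchanged as [hjunavosexova].

tophxxkuweleth, hnedepshuzlekth, hskkttd, hjunavosexova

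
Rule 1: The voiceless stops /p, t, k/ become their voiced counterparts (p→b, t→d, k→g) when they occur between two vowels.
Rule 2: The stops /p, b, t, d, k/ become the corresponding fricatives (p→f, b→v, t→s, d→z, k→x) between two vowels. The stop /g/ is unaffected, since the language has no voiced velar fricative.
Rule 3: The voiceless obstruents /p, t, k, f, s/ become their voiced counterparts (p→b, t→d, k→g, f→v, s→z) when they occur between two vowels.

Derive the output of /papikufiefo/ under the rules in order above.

paviguvievo

Rule 1 (intervocalic voicing): /p/ is a voiceless stop between vowels /a/ and /i/, so it voices to [b]. /k/ is a voiceless stop between vowels /i/ and /u/, so it voices to [g]. /papikufiefo/ → pabigufiefo.
Rule 2 (intervocalic spirantization): /b/ is a stop between vowels /a/ and /i/, so it spirantizes to the fricative [v]. /pabigufiefo/ → pavigufiefo.
Rule 3 (intervocalic voicing): /f/ is a voiceless obstruent between vowels /u/ and /i/, so it voices to [v]. /f/ is a voiceless obstruent between vowels /e/ and /o/, so it voices to [v]. /pavigufiefo/ → paviguvievo.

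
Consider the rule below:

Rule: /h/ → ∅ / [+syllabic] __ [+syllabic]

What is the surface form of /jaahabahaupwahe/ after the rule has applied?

jaaabaaupwae

/h/ occurs between vowels /a/ and /a/, so it deletes.
/h/ occurs between vowels /a/ and /a/, so it deletes.
/h/ occurs between vowels /a/ and /e/, so it deletes.
Surface form: [jaaabaaupwae].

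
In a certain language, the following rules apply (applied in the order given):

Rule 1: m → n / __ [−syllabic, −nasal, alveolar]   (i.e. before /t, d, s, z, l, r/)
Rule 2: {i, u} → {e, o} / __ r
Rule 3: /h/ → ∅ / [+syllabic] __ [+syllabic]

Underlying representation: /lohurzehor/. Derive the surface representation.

Rule 1 (nasal place assimilation): no segment meets the environment; /lohurzehor/ is unchanged.
Rule 2 (pre-rhotic lowering): /u/ is a high vowel immediately before /r/, so it lowers to [o]. /lohurzehor/ → lohorzehor.
Rule 3 (intervocalic h-deletion): /h/ occurs between vowels /o/ and /o/, so it deletes. /h/ occurs between vowels /e/ and /o/, so it deletes. /lohorzehor/ → loorzeor.

loorzeor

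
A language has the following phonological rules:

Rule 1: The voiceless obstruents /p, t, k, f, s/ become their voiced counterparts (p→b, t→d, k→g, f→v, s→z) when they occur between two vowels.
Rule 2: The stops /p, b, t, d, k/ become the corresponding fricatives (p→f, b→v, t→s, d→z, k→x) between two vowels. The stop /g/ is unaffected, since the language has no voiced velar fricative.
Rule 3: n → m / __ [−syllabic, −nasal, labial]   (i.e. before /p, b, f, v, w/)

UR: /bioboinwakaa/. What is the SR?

Rule 1 (intervocalic voicing): /k/ is a voiceless obstruent between vowels /a/ and /a/, so it voices to [g]. /bioboinwakaa/ → bioboinwagaa.
Rule 2 (intervocalic spirantization): /b/ is a stop between vowels /o/ and /o/, so it spirantizes to the fricative [v]. /bioboinwagaa/ → biovoinwagaa.
Rule 3 (nasal place assimilation): /n/ precedes the labial consonant /w/, so it assimilates in place to [m]. /biovoinwagaa/ → biovoimwagaa.

biovoimwagaa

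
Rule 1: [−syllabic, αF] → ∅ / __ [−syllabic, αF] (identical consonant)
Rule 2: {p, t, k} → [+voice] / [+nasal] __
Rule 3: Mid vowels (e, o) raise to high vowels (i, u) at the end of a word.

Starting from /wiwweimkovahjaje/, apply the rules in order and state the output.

Rule 1 (degemination): /ww/ is a geminate; the first /w/ deletes. /wiwweimkovahjaje/ → wiweimkovahjaje.
Rule 2 (post-nasal voicing): /k/ is a voiceless stop immediately after the nasal /m/, so it voices to [g]. /wiweimkovahjaje/ → wiweimgovahjaje.
Rule 3 (final vowel raising): /e/ is a mid vowel in word-final position, so it raises to [i]. /wiweimgovahjaje/ → wiweimgovahjaji.

wiweimgovahjaji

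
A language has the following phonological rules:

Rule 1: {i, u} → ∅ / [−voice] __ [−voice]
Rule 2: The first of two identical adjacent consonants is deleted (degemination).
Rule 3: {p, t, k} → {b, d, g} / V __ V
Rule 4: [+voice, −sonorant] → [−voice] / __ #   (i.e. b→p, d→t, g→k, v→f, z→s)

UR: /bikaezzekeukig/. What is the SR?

bigaezegeugik

Rule 1 (high vowel syncope): no segment meets the environment; /bikaezzekeukig/ is unchanged.
Rule 2 (degemination): /zz/ is a geminate; the first /z/ deletes. /bikaezzekeukig/ → bikaezekeukig.
Rule 3 (intervocalic voicing): /k/ is a voiceless stop between vowels /i/ and /a/, so it voices to [g]. /k/ is a voiceless stop between vowels /e/ and /e/, so it voices to [g]. /k/ is a voiceless stop between vowels /u/ and /i/, so it voices to [g]. /bikaezekeukig/ → bigaezegeugig.
Rule 4 (final devoicing): /g/ is a voiced obstruent in word-final position, so it devoices to [k]. /bigaezegeugig/ → bigaezegeugik.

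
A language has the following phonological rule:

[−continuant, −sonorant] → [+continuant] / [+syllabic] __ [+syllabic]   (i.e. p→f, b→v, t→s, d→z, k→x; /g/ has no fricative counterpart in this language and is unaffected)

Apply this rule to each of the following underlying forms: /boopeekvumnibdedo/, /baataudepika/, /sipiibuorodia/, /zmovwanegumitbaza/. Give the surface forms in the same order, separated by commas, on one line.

boofeekvumnibdezo, baasauzefixa, sifiivuorozia, zmovwanegumitbaza

/boopeekvumnibdedo/: /p/ is a stop between vowels /o/ and /e/, so it spirantizes to the fricative [f]. /d/ is a stop between vowels /e/ and /o/, so it spirantizes to the fricative [z]. → [boofeekvumnibdezo].
/baataudepika/: /t/ is a stop between vowels /a/ and /a/, so it spirantizes to the fricative [s]. /d/ is a stop between vowels /u/ and /e/, so it spirantizes to the fricative [z]. /p/ is a stop between vowels /e/ and /i/, so it spirantizes to the fricative [f]. /k/ is a stop between vowels /i/ and /a/, so it spirantizes to the fricative [x]. → [baasauzefixa].
/sipiibuorodia/: /p/ is a stop between vowels /i/ and /i/, so it spirantizes to the fricative [f]. /b/ is a stop between vowels /i/ and /u/, so it spirantizes to the fricative [v]. /d/ is a stop between vowels /o/ and /i/, so it spirantizes to the fricative [z]. → [sifiivuorozia].
/zmovwanegumitbaza/: the rule's environment is not met; surfaces unchanged as [zmovwanegumitbaza].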